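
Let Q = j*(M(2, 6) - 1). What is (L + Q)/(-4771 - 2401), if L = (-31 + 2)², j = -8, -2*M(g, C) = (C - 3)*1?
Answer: -861/7172 ≈ -0.12005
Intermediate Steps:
M(g, C) = 3/2 - C/2 (M(g, C) = -(C - 3)/2 = -(-3 + C)/2 = 3/2 - C/2)
L = 841 (L = (-29)² = 841)
Q = 20 (Q = -8*((3/2 - ½*6) - 1) = -8*((3/2 - 3) - 1) = -8*(-3/2 - 1) = -8*(-5/2) = 20)
(L + Q)/(-4771 - 2401) = (841 + 20)/(-4771 - 2401) = 861/(-7172) = 861*(-1/7172) = -861/7172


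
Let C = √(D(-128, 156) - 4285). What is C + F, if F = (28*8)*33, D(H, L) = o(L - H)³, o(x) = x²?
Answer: 7392 + 3*√58299862548459 ≈ 2.2914e+7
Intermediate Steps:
D(H, L) = (L - H)⁶ (D(H, L) = ((L - H)²)³ = (L - H)⁶)
C = 3*√58299862548459 (C = √((-128 - 1*156)⁶ - 4285) = √((-128 - 156)⁶ - 4285) = √((-284)⁶ - 4285) = √(524698762940416 - 4285) = √524698762936131 = 3*√58299862548459 ≈ 2.2906e+7)
F = 7392 (F = 224*33 = 7392)
C + F = 3*√58299862548459 + 7392 = 7392 + 3*√58299862548459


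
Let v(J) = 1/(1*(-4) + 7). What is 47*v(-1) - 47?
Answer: -94/3 ≈ -31.333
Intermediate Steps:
v(J) = ⅓ (v(J) = 1/(-4 + 7) = 1/3 = ⅓)
47*v(-1) - 47 = 47*(⅓) - 47 = 47/3 - 47 = -94/3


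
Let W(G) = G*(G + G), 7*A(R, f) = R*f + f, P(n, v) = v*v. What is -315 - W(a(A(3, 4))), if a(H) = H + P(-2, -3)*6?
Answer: -325907/49 ≈ -6651.2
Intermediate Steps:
P(n, v) = v²
A(R, f) = f/7 + R*f/7 (A(R, f) = (R*f + f)/7 = (f + R*f)/7 = f/7 + R*f/7)
a(H) = 54 + H (a(H) = H + (-3)²*6 = H + 9*6 = H + 54 = 54 + H)
W(G) = 2*G² (W(G) = G*(2*G) = 2*G²)
-315 - W(a(A(3, 4))) = -315 - 2*(54 + (⅐)*4*(1 + 3))² = -315 - 2*(54 + (⅐)*4*4)² = -315 - 2*(54 + 16/7)² = -315 - 2*(394/7)² = -315 - 2*155236/49 = -315 - 1*310472/49 = -315 - 310472/49 = -325907/49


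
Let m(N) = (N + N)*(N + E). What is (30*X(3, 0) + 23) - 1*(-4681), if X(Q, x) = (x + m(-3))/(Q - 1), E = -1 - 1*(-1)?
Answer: 4974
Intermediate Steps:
E = 0 (E = -1 + 1 = 0)
m(N) = 2*N² (m(N) = (N + N)*(N + 0) = (2*N)*N = 2*N²)
X(Q, x) = (18 + x)/(-1 + Q) (X(Q, x) = (x + 2*(-3)²)/(Q - 1) = (x + 2*9)/(-1 + Q) = (x + 18)/(-1 + Q) = (18 + x)/(-1 + Q))
(30*X(3, 0) + 23) - 1*(-4681) = (30*((18 + 0)/(-1 + 3)) + 23) - 1*(-4681) = (30*(18/2) + 23) + 4681 = (30*((½)*18) + 23) + 4681 = (30*9 + 23) + 4681 = (270 + 23) + 4681 = 293 + 4681 = 4974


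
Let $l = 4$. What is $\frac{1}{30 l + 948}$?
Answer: $\frac{1}{1068} \approx 0.00093633$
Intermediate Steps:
$\frac{1}{30 l + 948} = \frac{1}{30 \cdot 4 + 948} = \frac{1}{120 + 948} = \frac{1}{1068}$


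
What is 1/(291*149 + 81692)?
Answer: 1/125051 ≈ 7.9967e-6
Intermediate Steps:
1/(291*149 + 81692) = 1/(43359 + 81692) = 1/125051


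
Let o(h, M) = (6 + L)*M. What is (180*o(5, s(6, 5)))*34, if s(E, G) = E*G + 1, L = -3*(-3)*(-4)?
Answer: -5691600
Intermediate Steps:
L = -36 (L = 9*(-4) = -36)
s(E, G) = 1 + E*G
o(h, M) = -30*M (o(h, M) = (6 - 36)*M = -30*M)
(180*o(5, s(6, 5)))*34 = (180*(-30*(1 + 6*5)))*34 = (180*(-30*(1 + 30)))*34 = (180*(-30*31))*34 = (180*(-930))*34 = -167400*34 = -5691600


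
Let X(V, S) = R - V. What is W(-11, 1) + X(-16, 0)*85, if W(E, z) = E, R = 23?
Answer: 3304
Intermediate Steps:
X(V, S) = 23 - V
W(-11, 1) + X(-16, 0)*85 = -11 + (23 - 1*(-16))*85 = -11 + (23 + 16)*85 = -11 + 39*85 = -11 + 3315 = 3304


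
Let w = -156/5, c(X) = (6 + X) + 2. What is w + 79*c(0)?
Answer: 3004/5 ≈ 600.80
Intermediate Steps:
c(X) = 8 + X
w = -156/5 (w = -156*⅕ = -156/5 ≈ -31.200)
w + 79*c(0) = -156/5 + 79*(8 + 0) = -156/5 + 79*8 = -156/5 + 632 = 3004/5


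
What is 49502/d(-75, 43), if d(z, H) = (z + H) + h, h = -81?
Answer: -49502/113 ≈ -438.07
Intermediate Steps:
d(z, H) = -81 + H + z (d(z, H) = (z + H) - 81 = (H + z) - 81 = -81 + H + z)
49502/d(-75, 43) = 49502/(-81 + 43 - 75) = 49502/(-113) = 49502*(-1/113) = -49502/113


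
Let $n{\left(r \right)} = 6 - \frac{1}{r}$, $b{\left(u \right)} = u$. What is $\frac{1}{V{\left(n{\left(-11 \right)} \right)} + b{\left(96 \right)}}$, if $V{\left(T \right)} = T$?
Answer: $\frac{11}{1123} \approx 0.0097952$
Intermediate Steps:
$\frac{1}{V{\left(n{\left(-11 \right)} \right)} + b{\left(96 \right)}} = \frac{1}{\left(6 - \frac{1}{-11}\right) + 96} = \frac{1}{\left(6 - - \frac{1}{11}\right) + 96} = \frac{1}{\left(6 + \frac{1}{11}\right) + 96} = \frac{1}{\frac{67}{11} + 96} = \frac{1}{\frac{1123}{11}} = \frac{11}{1123}$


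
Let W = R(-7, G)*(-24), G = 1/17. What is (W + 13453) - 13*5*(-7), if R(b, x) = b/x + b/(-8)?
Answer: 16743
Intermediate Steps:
G = 1/17 ≈ 0.058824
R(b, x) = -b/8 + b/x (R(b, x) = b/x + b*(-⅛) = b/x - b/8 = -b/8 + b/x)
W = 2835 (W = (-⅛*(-7) - 7/1/17)*(-24) = (7/8 - 7*17)*(-24) = (7/8 - 119)*(-24) = -945/8*(-24) = 2835)
(W + 13453) - 13*5*(-7) = (2835 + 13453) - 13*5*(-7) = 16288 - 65*(-7) = 16288 + 455 = 16743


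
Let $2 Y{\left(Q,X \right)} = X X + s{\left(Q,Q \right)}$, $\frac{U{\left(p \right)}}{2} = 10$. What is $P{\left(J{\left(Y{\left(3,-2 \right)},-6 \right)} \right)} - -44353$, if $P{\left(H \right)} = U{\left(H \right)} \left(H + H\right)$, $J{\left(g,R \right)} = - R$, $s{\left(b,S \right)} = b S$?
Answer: $44593$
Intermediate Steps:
$s{\left(b,S \right)} = S b$
$U{\left(p \right)} = 20$ ($U{\left(p \right)} = 2 \cdot 10 = 20$)
$Y{\left(Q,X \right)} = \frac{Q^{2}}{2} + \frac{X^{2}}{2}$ ($Y{\left(Q,X \right)} = \frac{X X + Q Q}{2} = \frac{X^{2} + Q^{2}}{2} = \frac{Q^{2} + X^{2}}{2} = \frac{Q^{2}}{2} + \frac{X^{2}}{2}$)
$P{\left(H \right)} = 40 H$ ($P{\left(H \right)} = 20 \left(H + H\right) = 20 \cdot 2 H = 40 H$)
$P{\left(J{\left(Y{\left(3,-2 \right)},-6 \right)} \right)} - -44353 = 40 \left(\left(-1\right) \left(-6\right)\right) - -44353 = 40 \cdot 6 + 44353 = 240 + 44353 = 44593$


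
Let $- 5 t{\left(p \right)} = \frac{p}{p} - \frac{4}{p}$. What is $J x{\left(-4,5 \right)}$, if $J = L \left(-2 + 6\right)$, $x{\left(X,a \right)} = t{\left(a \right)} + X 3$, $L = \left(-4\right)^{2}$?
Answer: $- \frac{19264}{25} \approx -770.56$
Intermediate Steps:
$t{\left(p \right)} = - \frac{1}{5} + \frac{4}{5 p}$ ($t{\left(p \right)} = - \frac{\frac{p}{p} - \frac{4}{p}}{5} = - \frac{1 - \frac{4}{p}}{5} = - \frac{1}{5} + \frac{4}{5 p}$)
$L = 16$
$x{\left(X,a \right)} = 3 X + \frac{4 - a}{5 a}$ ($x{\left(X,a \right)} = \frac{4 - a}{5 a} + X 3 = \frac{4 - a}{5 a} + 3 X = 3 X + \frac{4 - a}{5 a}$)
$J = 64$ ($J = 16 \left(-2 + 6\right) = 16 \cdot 4 = 64$)
$J x{\left(-4,5 \right)} = 64 \frac{4 - 5 + 15 \left(-4\right) 5}{5 \cdot 5} = 64 \cdot \frac{1}{5} \cdot \frac{1}{5} \left(4 - 5 - 300\right) = 64 \cdot \frac{1}{5} \cdot \frac{1}{5} \left(-301\right) = 64 \left(- \frac{301}{25}\right) = - \frac{19264}{25}$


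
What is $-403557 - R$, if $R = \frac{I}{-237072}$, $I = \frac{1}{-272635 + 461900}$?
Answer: $- \frac{18107373401908559}{44869432080} \approx -4.0356 \cdot 10^{5}$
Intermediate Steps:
$I = \frac{1}{189265} \approx 5.2836 \cdot 10^{-6}$
$R = - \frac{1}{44869432080}$ ($R = \frac{1}{189265 \left(-237072\right)} = \frac{1}{189265} \left(- \frac{1}{237072}\right) = - \frac{1}{44869432080} \approx -2.2287 \cdot 10^{-11}$)
$-403557 - R = -403557 - - \frac{1}{44869432080} = -403557 + \frac{1}{44869432080} = - \frac{18107373401908559}{44869432080}$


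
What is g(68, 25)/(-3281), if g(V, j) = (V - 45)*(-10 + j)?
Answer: -345/3281 ≈ -0.10515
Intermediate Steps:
g(V, j) = (-45 + V)*(-10 + j)
g(68, 25)/(-3281) = (450 - 45*25 - 10*68 + 68*25)/(-3281) = (450 - 1125 - 680 + 1700)*(-1/3281) = 345*(-1/3281) = -345/3281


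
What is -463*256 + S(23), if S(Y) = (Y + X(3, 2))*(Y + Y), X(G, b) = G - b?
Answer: -117424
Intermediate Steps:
S(Y) = 2*Y*(1 + Y) (S(Y) = (Y + (3 - 1*2))*(Y + Y) = (Y + (3 - 2))*(2*Y) = (Y + 1)*(2*Y) = (1 + Y)*(2*Y) = 2*Y*(1 + Y))
-463*256 + S(23) = -463*256 + 2*23*(1 + 23) = -118528 + 2*23*24 = -118528 + 1104 = -117424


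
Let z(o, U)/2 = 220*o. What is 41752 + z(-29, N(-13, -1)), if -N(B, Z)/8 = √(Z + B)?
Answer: 28992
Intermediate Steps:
N(B, Z) = -8*√(B + Z) (N(B, Z) = -8*√(Z + B) = -8*√(B + Z))
z(o, U) = 440*o (z(o, U) = 2*(220*o) = 440*o)
41752 + z(-29, N(-13, -1)) = 41752 + 440*(-29) = 41752 - 12760 = 28992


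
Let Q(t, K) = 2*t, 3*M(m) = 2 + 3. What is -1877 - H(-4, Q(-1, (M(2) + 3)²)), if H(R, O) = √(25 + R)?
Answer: -1877 - √21 ≈ -1881.6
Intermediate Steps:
M(m) = 5/3 (M(m) = (2 + 3)/3 = (⅓)*5 = 5/3)
-1877 - H(-4, Q(-1, (M(2) + 3)²)) = -1877 - √(25 - 4) = -1877 - √21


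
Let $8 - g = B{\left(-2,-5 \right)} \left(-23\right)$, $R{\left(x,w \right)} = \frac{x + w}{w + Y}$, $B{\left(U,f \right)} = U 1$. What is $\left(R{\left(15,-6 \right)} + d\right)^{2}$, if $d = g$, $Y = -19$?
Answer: $\frac{919681}{625} \approx 1471.5$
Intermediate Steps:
$B{\left(U,f \right)} = U$
$R{\left(x,w \right)} = \frac{w + x}{-19 + w}$ ($R{\left(x,w \right)} = \frac{x + w}{w - 19} = \frac{w + x}{-19 + w}$)
$g = -38$ ($g = 8 - \left(-2\right) \left(-23\right) = 8 - 46 = -38$)
$d = -38$
$\left(R{\left(15,-6 \right)} + d\right)^{2} = \left(\frac{-6 + 15}{-19 - 6} - 38\right)^{2} = \left(\frac{1}{-25} \cdot 9 - 38\right)^{2} = \left(\left(- \frac{1}{25}\right) 9 - 38\right)^{2} = \left(- \frac{9}{25} - 38\right)^{2} = \left(- \frac{959}{25}\right)^{2} = \frac{919681}{625}$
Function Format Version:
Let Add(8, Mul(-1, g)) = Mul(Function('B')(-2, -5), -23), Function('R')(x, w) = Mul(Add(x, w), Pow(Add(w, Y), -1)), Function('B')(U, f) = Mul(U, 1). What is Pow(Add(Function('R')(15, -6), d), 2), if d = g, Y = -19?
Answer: Rational(919681, 625) ≈ 1471.5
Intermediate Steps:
Function('B')(U, f) = U
Function('R')(x, w) = Mul(Pow(Add(-19, w), -1), Add(w, x)) (Function('R')(x, w) = Mul(Add(x, w), Pow(Add(w, -19), -1)) = Mul(Add(w, x), Pow(Add(-19, w), -1)) = Mul(Pow(Add(-19, w), -1), Add(w, x)))
g = -38 (g = Add(8, Mul(-1, Mul(-2, -23))) = Add(8, Mul(-1, 46)) = Add(8, -46) = -38)
d = -38
Pow(Add(Function('R')(15, -6), d), 2) = Pow(Add(Mul(Pow(Add(-19, -6), -1), Add(-6, 15)), -38), 2) = Pow(Add(Mul(Pow(-25, -1), 9), -38), 2) = Pow(Add(Mul(Rational(-1, 25), 9), -38), 2) = Pow(Add(Rational(-9, 25), -38), 2) = Pow(Rational(-959, 25), 2) = Rational(919681, 625)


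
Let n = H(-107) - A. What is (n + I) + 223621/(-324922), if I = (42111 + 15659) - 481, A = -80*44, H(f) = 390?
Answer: 19884677857/324922 ≈ 61198.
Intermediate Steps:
A = -3520
I = 57289 (I = 57770 - 481 = 57289)
n = 3910 (n = 390 - 1*(-3520) = 390 + 3520 = 3910)
(n + I) + 223621/(-324922) = (3910 + 57289) + 223621/(-324922) = 61199 + 223621*(-1/324922) = 61199 - 223621/324922 = 19884677857/324922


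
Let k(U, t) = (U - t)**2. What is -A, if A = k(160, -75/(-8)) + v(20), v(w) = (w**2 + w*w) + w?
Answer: -1504505/64 ≈ -23508.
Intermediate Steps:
v(w) = w + 2*w**2 (v(w) = (w**2 + w**2) + w = 2*w**2 + w = w + 2*w**2)
A = 1504505/64 (A = (160 - (-3)*25/(-8))**2 + 20*(1 + 2*20) = (160 - (-3)*25*(-1/8))**2 + 20*(1 + 40) = (160 - (-3)*(-25)/8)**2 + 20*41 = (160 - 1*75/8)**2 + 820 = (160 - 75/8)**2 + 820 = (1205/8)**2 + 820 = 1452025/64 + 820 = 1504505/64 ≈ 23508.)
-A = -1*1504505/64 = -1504505/64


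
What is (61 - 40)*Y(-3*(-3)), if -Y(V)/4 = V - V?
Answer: 0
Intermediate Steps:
Y(V) = 0 (Y(V) = -4*(V - V) = -4*0 = 0)
(61 - 40)*Y(-3*(-3)) = (61 - 40)*0 = 21*0 = 0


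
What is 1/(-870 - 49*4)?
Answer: -1/1066 ≈ -0.00093809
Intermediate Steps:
1/(-870 - 49*4) = 1/(-870 - 196) = 1/(-1066) = -1/1066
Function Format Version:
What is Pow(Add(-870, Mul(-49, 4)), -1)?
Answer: Rational(-1, 1066) ≈ -0.00093809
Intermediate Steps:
Pow(Add(-870, Mul(-49, 4)), -1) = Pow(Add(-870, -196), -1) = Pow(-1066, -1) = Rational(-1, 1066)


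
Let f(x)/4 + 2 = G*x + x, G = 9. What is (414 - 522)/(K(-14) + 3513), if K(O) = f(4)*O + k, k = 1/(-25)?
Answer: -675/8656 ≈ -0.077981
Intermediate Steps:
k = -1/25 ≈ -0.040000
f(x) = -8 + 40*x (f(x) = -8 + 4*(9*x + x) = -8 + 4*(10*x) = -8 + 40*x)
K(O) = -1/25 + 152*O (K(O) = (-8 + 40*4)*O - 1/25 = (-8 + 160)*O - 1/25 = 152*O - 1/25 = -1/25 + 152*O)
(414 - 522)/(K(-14) + 3513) = (414 - 522)/((-1/25 + 152*(-14)) + 3513) = -108/((-1/25 - 2128) + 3513) = -108/(-53201/25 + 3513) = -108/34624/25 = -108*25/34624 = -675/8656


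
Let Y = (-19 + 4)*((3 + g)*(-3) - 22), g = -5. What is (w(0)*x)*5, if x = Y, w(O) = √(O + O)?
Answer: 0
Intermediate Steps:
w(O) = √2*√O (w(O) = √(2*O) = √2*√O)
Y = 240 (Y = (-19 + 4)*((3 - 5)*(-3) - 22) = -15*(-2*(-3) - 22) = -15*(6 - 22) = -15*(-16) = 240)
x = 240
(w(0)*x)*5 = ((√2*√0)*240)*5 = ((√2*0)*240)*5 = (0*240)*5 = 0*5 = 0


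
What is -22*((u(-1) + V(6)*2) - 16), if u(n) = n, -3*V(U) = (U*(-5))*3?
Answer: -946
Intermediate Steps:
V(U) = 5*U (V(U) = -U*(-5)*3/3 = -(-5*U)*3/3 = -(-5)*U = 5*U)
-22*((u(-1) + V(6)*2) - 16) = -22*((-1 + (5*6)*2) - 16) = -22*((-1 + 30*2) - 16) = -22*((-1 + 60) - 16) = -22*(59 - 16) = -22*43 = -946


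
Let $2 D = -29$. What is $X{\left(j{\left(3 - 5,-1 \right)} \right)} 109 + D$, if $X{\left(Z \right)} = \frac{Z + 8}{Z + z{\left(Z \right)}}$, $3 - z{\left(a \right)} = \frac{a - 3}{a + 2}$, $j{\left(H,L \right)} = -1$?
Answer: $\frac{338}{3} \approx 112.67$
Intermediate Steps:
$D = - \frac{29}{2}$ ($D = \frac{1}{2} \left(-29\right) = - \frac{29}{2} \approx -14.5$)
$z{\left(a \right)} = 3 - \frac{-3 + a}{2 + a}$ ($z{\left(a \right)} = 3 - \frac{a - 3}{a + 2} = 3 - \frac{-3 + a}{2 + a}$)
$X{\left(Z \right)} = \frac{8 + Z}{Z + \frac{9 + 2 Z}{2 + Z}}$ ($X{\left(Z \right)} = \frac{Z + 8}{Z + \frac{9 + 2 Z}{2 + Z}} = \frac{8 + Z}{Z + \frac{9 + 2 Z}{2 + Z}}$)
$X{\left(j{\left(3 - 5,-1 \right)} \right)} 109 + D = \frac{\left(2 - 1\right) \left(8 - 1\right)}{9 + 2 \left(-1\right) - \left(2 - 1\right)} 109 - \frac{29}{2} = \frac{1}{9 - 2 - 1} \cdot 1 \cdot 7 \cdot 109 - \frac{29}{2} = \frac{1}{6} \cdot 1 \cdot 7 \cdot 109 - \frac{29}{2} = \frac{7}{6} \cdot 109 - \frac{29}{2} = \frac{763}{6} - \frac{29}{2} = \frac{338}{3}$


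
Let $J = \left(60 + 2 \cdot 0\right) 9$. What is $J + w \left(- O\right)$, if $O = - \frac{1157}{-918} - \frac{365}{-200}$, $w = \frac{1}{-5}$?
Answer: $\frac{49628647}{91800} \approx 540.62$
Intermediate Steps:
$J = 540$ ($J = \left(60 + 0\right) 9 = 60 \cdot 9 = 540$)
$w = - \frac{1}{5} \approx -0.2$
$O = \frac{56647}{18360}$ ($O = \left(-1157\right) \left(- \frac{1}{918}\right) - - \frac{73}{40} = \frac{1157}{918} + \frac{73}{40} = \frac{56647}{18360} \approx 3.0854$)
$J + w \left(- O\right) = 540 - \frac{\left(-1\right) \frac{56647}{18360}}{5} = 540 - - \frac{56647}{91800} = 540 + \frac{56647}{91800} = \frac{49628647}{91800}$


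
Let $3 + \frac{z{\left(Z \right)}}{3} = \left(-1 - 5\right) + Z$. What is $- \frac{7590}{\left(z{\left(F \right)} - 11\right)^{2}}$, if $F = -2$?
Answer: $- \frac{345}{88} \approx -3.9205$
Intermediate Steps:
$z{\left(Z \right)} = -27 + 3 Z$ ($z{\left(Z \right)} = -9 + 3 \left(\left(-1 - 5\right) + Z\right) = -9 + 3 \left(-6 + Z\right) = -9 + \left(-18 + 3 Z\right) = -27 + 3 Z$)
$- \frac{7590}{\left(z{\left(F \right)} - 11\right)^{2}} = - \frac{7590}{\left(\left(-27 + 3 \left(-2\right)\right) - 11\right)^{2}} = - \frac{7590}{\left(\left(-27 - 6\right) - 11\right)^{2}} = - \frac{7590}{\left(-33 - 11\right)^{2}} = - \frac{7590}{\left(-44\right)^{2}} = - \frac{7590}{1936} = \left(-7590\right) \frac{1}{1936} = - \frac{345}{88}$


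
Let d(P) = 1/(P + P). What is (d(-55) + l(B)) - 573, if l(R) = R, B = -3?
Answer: -63361/110 ≈ -576.01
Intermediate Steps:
d(P) = 1/(2*P)
(d(-55) + l(B)) - 573 = ((½)/(-55) - 3) - 573 = ((½)*(-1/55) - 3) - 573 = (-1/110 - 3) - 573 = -331/110 - 573 = -63361/110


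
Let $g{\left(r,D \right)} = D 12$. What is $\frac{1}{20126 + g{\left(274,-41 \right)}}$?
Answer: $\frac{1}{19634} \approx 5.0932 \cdot 10^{-5}$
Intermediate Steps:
$g{\left(r,D \right)} = 12 D$
$\frac{1}{20126 + g{\left(274,-41 \right)}} = \frac{1}{20126 + 12 \left(-41\right)} = \frac{1}{20126 - 492} = \frac{1}{19634}$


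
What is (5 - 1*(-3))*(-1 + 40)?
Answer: 312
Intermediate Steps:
(5 - 1*(-3))*(-1 + 40) = (5 + 3)*39 = 8*39 = 312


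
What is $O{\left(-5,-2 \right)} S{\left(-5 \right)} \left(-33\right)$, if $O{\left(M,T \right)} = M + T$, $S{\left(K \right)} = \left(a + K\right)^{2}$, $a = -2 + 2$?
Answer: $5775$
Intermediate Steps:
$a = 0$
$S{\left(K \right)} = K^{2}$ ($S{\left(K \right)} = \left(0 + K\right)^{2} = K^{2}$)
$O{\left(-5,-2 \right)} S{\left(-5 \right)} \left(-33\right) = \left(-5 - 2\right) \left(-5\right)^{2} \left(-33\right) = \left(-7\right) 25 \left(-33\right) = \left(-175\right) \left(-33\right) = 5775$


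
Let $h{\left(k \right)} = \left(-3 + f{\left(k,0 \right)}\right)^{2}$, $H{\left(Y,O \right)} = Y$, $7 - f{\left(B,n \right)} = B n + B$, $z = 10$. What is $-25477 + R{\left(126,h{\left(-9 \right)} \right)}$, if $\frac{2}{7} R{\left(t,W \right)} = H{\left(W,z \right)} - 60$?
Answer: $- \frac{50191}{2} \approx -25096.0$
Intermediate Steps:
$f{\left(B,n \right)} = 7 - B - B n$ ($f{\left(B,n \right)} = 7 - \left(B n + B\right) = 7 - \left(B + B n\right) = 7 - B - B n$)
$h{\left(k \right)} = \left(4 - k\right)^{2}$ ($h{\left(k \right)} = \left(-3 - \left(-7 + k + k 0\right)\right)^{2} = \left(-3 + \left(7 - k + 0\right)\right)^{2} = \left(-3 - \left(-7 + k\right)\right)^{2} = \left(4 - k\right)^{2}$)
$R{\left(t,W \right)} = -210 + \frac{7 W}{2}$ ($R{\left(t,W \right)} = \frac{7 \left(W - 60\right)}{2} = \frac{7 \left(-60 + W\right)}{2} = -210 + \frac{7 W}{2}$)
$-25477 + R{\left(126,h{\left(-9 \right)} \right)} = -25477 - \left(210 - \frac{7 \left(-4 - 9\right)^{2}}{2}\right) = -25477 - \left(210 - \frac{7 \left(-13\right)^{2}}{2}\right) = -25477 + \left(-210 + \frac{7}{2} \cdot 169\right) = -25477 + \left(-210 + \frac{1183}{2}\right) = -25477 + \frac{763}{2} = - \frac{50191}{2}$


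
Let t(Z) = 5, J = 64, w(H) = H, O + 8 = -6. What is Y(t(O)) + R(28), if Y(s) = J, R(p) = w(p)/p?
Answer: 65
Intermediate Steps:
O = -14 (O = -8 - 6 = -14)
R(p) = 1 (R(p) = p/p = 1)
Y(s) = 64
Y(t(O)) + R(28) = 64 + 1 = 65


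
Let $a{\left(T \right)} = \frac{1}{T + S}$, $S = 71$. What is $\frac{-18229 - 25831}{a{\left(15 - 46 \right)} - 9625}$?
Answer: $\frac{1762400}{384999} \approx 4.5777$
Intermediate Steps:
$a{\left(T \right)} = \frac{1}{71 + T}$ ($a{\left(T \right)} = \frac{1}{T + 71} = \frac{1}{71 + T}$)
$\frac{-18229 - 25831}{a{\left(15 - 46 \right)} - 9625} = \frac{-18229 - 25831}{\frac{1}{71 + \left(15 - 46\right)} - 9625} = - \frac{44060}{\frac{1}{71 - 31} - 9625} = - \frac{44060}{\frac{1}{40} - 9625} = - \frac{44060}{- \frac{384999}{40}} = \left(-44060\right) \left(- \frac{40}{384999}\right) = \frac{1762400}{384999}$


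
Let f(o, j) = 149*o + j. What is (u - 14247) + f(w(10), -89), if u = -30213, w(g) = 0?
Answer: -44549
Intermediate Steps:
f(o, j) = j + 149*o
(u - 14247) + f(w(10), -89) = (-30213 - 14247) + (-89 + 149*0) = -44460 + (-89 + 0) = -44460 - 89 = -44549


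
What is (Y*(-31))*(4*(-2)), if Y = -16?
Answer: -3968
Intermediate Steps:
(Y*(-31))*(4*(-2)) = (-16*(-31))*(4*(-2)) = 496*(-8) = -3968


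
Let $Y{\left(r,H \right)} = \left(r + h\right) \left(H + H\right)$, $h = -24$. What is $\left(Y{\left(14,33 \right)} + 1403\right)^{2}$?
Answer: $552049$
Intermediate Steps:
$Y{\left(r,H \right)} = 2 H \left(-24 + r\right)$ ($Y{\left(r,H \right)} = \left(r - 24\right) \left(H + H\right) = \left(-24 + r\right) 2 H = 2 H \left(-24 + r\right)$)
$\left(Y{\left(14,33 \right)} + 1403\right)^{2} = \left(2 \cdot 33 \left(-24 + 14\right) + 1403\right)^{2} = \left(2 \cdot 33 \left(-10\right) + 1403\right)^{2} = \left(-660 + 1403\right)^{2} = 743^{2} = 552049$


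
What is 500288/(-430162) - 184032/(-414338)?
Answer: -32031189040/44558115689 ≈ -0.71886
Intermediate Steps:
500288/(-430162) - 184032/(-414338) = 500288*(-1/430162) - 184032*(-1/414338) = -250144/215081 + 92016/207169 = -32031189040/44558115689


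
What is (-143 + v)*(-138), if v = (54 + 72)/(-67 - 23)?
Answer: 99636/5 ≈ 19927.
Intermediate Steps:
v = -7/5 (v = 126/(-90) = 126*(-1/90) = -7/5 ≈ -1.4000)
(-143 + v)*(-138) = (-143 - 7/5)*(-138) = -722/5*(-138) = 99636/5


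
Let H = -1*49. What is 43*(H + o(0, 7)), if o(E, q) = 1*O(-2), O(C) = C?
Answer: -2193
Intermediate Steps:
o(E, q) = -2 (o(E, q) = 1*(-2) = -2)
H = -49
43*(H + o(0, 7)) = 43*(-49 - 2) = 43*(-51) = -2193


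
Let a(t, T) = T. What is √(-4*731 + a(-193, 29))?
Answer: I*√2895 ≈ 53.805*I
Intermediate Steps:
√(-4*731 + a(-193, 29)) = √(-4*731 + 29) = √(-2924 + 29) = √(-2895) = I*√2895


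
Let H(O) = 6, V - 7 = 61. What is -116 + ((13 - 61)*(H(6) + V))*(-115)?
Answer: 408364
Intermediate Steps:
V = 68 (V = 7 + 61 = 68)
-116 + ((13 - 61)*(H(6) + V))*(-115) = -116 + ((13 - 61)*(6 + 68))*(-115) = -116 - 48*74*(-115) = -116 - 3552*(-115) = -116 + 408480 = 408364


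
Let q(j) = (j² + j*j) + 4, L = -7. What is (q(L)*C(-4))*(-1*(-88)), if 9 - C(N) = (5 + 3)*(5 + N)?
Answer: 8976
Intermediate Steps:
q(j) = 4 + 2*j² (q(j) = (j² + j²) + 4 = 2*j² + 4 = 4 + 2*j²)
C(N) = -31 - 8*N (C(N) = 9 - (5 + 3)*(5 + N) = 9 - 8*(5 + N) = 9 - (40 + 8*N) = 9 + (-40 - 8*N) = -31 - 8*N)
(q(L)*C(-4))*(-1*(-88)) = ((4 + 2*(-7)²)*(-31 - 8*(-4)))*(-1*(-88)) = ((4 + 2*49)*(-31 + 32))*88 = ((4 + 98)*1)*88 = (102*1)*88 = 102*88 = 8976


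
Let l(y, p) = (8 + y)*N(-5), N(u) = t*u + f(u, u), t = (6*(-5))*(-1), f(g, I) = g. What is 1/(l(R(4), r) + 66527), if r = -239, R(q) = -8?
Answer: 1/66527 ≈ 1.5031e-5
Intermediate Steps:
t = 30 (t = -30*(-1) = 30)
N(u) = 31*u (N(u) = 30*u + u = 31*u)
l(y, p) = -1240 - 155*y (l(y, p) = (8 + y)*(31*(-5)) = (8 + y)*(-155) = -1240 - 155*y)
1/(l(R(4), r) + 66527) = 1/((-1240 - 155*(-8)) + 66527) = 1/((-1240 + 1240) + 66527) = 1/(0 + 66527) = 1/66527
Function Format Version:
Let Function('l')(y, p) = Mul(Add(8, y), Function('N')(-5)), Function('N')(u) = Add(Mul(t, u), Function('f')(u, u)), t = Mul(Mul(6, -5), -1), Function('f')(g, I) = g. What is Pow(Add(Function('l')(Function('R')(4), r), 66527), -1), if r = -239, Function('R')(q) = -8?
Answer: Rational(1, 66527) ≈ 1.5031e-5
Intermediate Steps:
t = 30 (t = Mul(-30, -1) = 30)
Function('N')(u) = Mul(31, u) (Function('N')(u) = Add(Mul(30, u), u) = Mul(31, u))
Function('l')(y, p) = Add(-1240, Mul(-155, y)) (Function('l')(y, p) = Mul(Add(8, y), Mul(31, -5)) = Mul(Add(8, y), -155) = Add(-1240, Mul(-155, y)))
Pow(Add(Function('l')(Function('R')(4), r), 66527), -1) = Pow(Add(Add(-1240, Mul(-155, -8)), 66527), -1) = Pow(Add(Add(-1240, 1240), 66527), -1) = Pow(Add(0, 66527), -1) = Pow(66527, -1) = Rational(1, 66527)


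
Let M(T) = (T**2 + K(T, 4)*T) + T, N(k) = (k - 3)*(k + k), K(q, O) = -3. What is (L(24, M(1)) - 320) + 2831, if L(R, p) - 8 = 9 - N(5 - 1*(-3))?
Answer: 2448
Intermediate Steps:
N(k) = 2*k*(-3 + k) (N(k) = (-3 + k)*(2*k) = 2*k*(-3 + k))
M(T) = T**2 - 2*T (M(T) = (T**2 - 3*T) + T = T**2 - 2*T)
L(R, p) = -63 (L(R, p) = 8 + (9 - 2*(5 - 1*(-3))*(-3 + (5 - 1*(-3)))) = 8 + (9 - 2*(5 + 3)*(-3 + (5 + 3))) = 8 + (9 - 2*8*(-3 + 8)) = 8 + (9 - 2*8*5) = 8 + (9 - 1*80) = 8 + (9 - 80) = 8 - 71 = -63)
(L(24, M(1)) - 320) + 2831 = (-63 - 320) + 2831 = -383 + 2831 = 2448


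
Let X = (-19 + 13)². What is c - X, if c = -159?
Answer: -195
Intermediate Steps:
X = 36 (X = (-6)² = 36)
c - X = -159 - 1*36 = -159 - 36 = -195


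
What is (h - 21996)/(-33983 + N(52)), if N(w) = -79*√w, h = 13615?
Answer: 284811523/1154519757 - 1324198*√13/1154519757 ≈ 0.24256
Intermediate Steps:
(h - 21996)/(-33983 + N(52)) = (13615 - 21996)/(-33983 - 158*√13) = -8381/(-33983 - 158*√13)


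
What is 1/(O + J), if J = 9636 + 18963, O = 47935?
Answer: 1/76534 ≈ 1.3066e-5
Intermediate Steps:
J = 28599
1/(O + J) = 1/(47935 + 28599) = 1/76534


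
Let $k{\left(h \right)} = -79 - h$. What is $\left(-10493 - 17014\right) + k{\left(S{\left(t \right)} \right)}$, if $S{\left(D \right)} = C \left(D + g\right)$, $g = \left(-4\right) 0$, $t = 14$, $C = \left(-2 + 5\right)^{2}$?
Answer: $-27712$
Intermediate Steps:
$C = 9$ ($C = 3^{2} = 9$)
$g = 0$
$S{\left(D \right)} = 9 D$ ($S{\left(D \right)} = 9 \left(D + 0\right) = 9 D$)
$\left(-10493 - 17014\right) + k{\left(S{\left(t \right)} \right)} = \left(-10493 - 17014\right) - \left(79 + 9 \cdot 14\right) = -27507 - 205 = -27712$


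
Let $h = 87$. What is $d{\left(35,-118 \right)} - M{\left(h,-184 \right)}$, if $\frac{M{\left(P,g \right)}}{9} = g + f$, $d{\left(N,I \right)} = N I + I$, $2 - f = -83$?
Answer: $-3357$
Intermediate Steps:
$f = 85$ ($f = 2 - -83 = 2 + 83 = 85$)
$d{\left(N,I \right)} = I + I N$ ($d{\left(N,I \right)} = I N + I = I + I N$)
$M{\left(P,g \right)} = 765 + 9 g$ ($M{\left(P,g \right)} = 9 \left(g + 85\right) = 9 \left(85 + g\right) = 765 + 9 g$)
$d{\left(35,-118 \right)} - M{\left(h,-184 \right)} = - 118 \left(1 + 35\right) - \left(765 + 9 \left(-184\right)\right) = \left(-118\right) 36 - \left(765 - 1656\right) = -4248 - -891 = -4248 + 891 = -3357$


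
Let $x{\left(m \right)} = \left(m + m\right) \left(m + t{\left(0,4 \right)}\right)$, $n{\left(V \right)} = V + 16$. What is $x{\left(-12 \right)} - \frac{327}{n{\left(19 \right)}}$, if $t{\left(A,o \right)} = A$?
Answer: $\frac{9753}{35} \approx 278.66$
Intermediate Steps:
$n{\left(V \right)} = 16 + V$
$x{\left(m \right)} = 2 m^{2}$ ($x{\left(m \right)} = \left(m + m\right) \left(m + 0\right) = 2 m m = 2 m^{2}$)
$x{\left(-12 \right)} - \frac{327}{n{\left(19 \right)}} = 2 \left(-12\right)^{2} - \frac{327}{16 + 19} = 2 \cdot 144 - \frac{327}{35} = 288 - \frac{327}{35} = \frac{9753}{35}$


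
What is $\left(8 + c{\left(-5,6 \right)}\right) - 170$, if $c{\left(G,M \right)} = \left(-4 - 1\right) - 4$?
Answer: $-171$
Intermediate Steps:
$c{\left(G,M \right)} = -9$ ($c{\left(G,M \right)} = -5 - 4 = -9$)
$\left(8 + c{\left(-5,6 \right)}\right) - 170 = \left(8 - 9\right) - 170 = -1 - 170 = -171$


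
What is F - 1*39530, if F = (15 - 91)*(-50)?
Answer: -35730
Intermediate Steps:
F = 3800 (F = -76*(-50) = 3800)
F - 1*39530 = 3800 - 1*39530 = 3800 - 39530 = -35730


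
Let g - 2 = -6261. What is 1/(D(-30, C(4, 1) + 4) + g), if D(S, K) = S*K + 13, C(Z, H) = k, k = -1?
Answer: -1/6336 ≈ -0.00015783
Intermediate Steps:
g = -6259 (g = 2 - 6261 = -6259)
C(Z, H) = -1
D(S, K) = 13 + K*S (D(S, K) = K*S + 13 = 13 + K*S)
1/(D(-30, C(4, 1) + 4) + g) = 1/((13 + (-1 + 4)*(-30)) - 6259) = 1/((13 + 3*(-30)) - 6259) = 1/((13 - 90) - 6259) = 1/(-77 - 6259) = 1/(-6336) = -1/6336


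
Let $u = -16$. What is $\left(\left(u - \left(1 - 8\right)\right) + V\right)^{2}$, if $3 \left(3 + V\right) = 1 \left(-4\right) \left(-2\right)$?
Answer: $\frac{784}{9} \approx 87.111$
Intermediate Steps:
$V = - \frac{1}{3}$ ($V = -3 + \frac{1 \left(-4\right) \left(-2\right)}{3} = -3 + \frac{\left(-4\right) \left(-2\right)}{3} = -3 + \frac{1}{3} \cdot 8 = -3 + \frac{8}{3} = - \frac{1}{3} \approx -0.33333$)
$\left(\left(u - \left(1 - 8\right)\right) + V\right)^{2} = \left(\left(-16 - \left(1 - 8\right)\right) - \frac{1}{3}\right)^{2} = \left(\left(-16 - -7\right) - \frac{1}{3}\right)^{2} = \left(\left(-16 + 7\right) - \frac{1}{3}\right)^{2} = \left(-9 - \frac{1}{3}\right)^{2} = \left(- \frac{28}{3}\right)^{2} = \frac{784}{9}$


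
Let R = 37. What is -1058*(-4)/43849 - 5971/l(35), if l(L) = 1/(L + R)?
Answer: -18851207056/43849 ≈ -4.2991e+5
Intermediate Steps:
l(L) = 1/(37 + L) (l(L) = 1/(L + 37) = 1/(37 + L))
-1058*(-4)/43849 - 5971/l(35) = -1058*(-4)/43849 - 5971/(1/(37 + 35)) = 4232*(1/43849) - 5971/(1/72) = 4232/43849 - 5971/1/72 = 4232/43849 - 5971*72 = 4232/43849 - 429912 = -18851207056/43849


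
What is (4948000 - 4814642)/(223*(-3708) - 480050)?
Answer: -66679/653467 ≈ -0.10204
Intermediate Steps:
(4948000 - 4814642)/(223*(-3708) - 480050) = 133358/(-826884 - 480050) = 133358/(-1306934) = 133358*(-1/1306934) = -66679/653467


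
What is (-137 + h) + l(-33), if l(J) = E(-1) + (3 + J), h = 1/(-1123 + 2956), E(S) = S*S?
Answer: -304277/1833 ≈ -166.00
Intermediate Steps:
E(S) = S**2
h = 1/1833 ≈ 0.00054555
l(J) = 4 + J (l(J) = (-1)**2 + (3 + J) = 1 + (3 + J) = 4 + J)
(-137 + h) + l(-33) = (-137 + 1/1833) + (4 - 33) = -251120/1833 - 29 = -304277/1833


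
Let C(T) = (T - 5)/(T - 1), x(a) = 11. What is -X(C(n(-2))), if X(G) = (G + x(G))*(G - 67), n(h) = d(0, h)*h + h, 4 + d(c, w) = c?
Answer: 18704/25 ≈ 748.16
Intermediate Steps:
d(c, w) = -4 + c
n(h) = -3*h (n(h) = (-4 + 0)*h + h = -4*h + h = -3*h)
C(T) = (-5 + T)/(-1 + T)
X(G) = (-67 + G)*(11 + G) (X(G) = (G + 11)*(G - 67) = (11 + G)*(-67 + G) = (-67 + G)*(11 + G))
-X(C(n(-2))) = -(-737 + ((-5 - 3*(-2))/(-1 - 3*(-2)))**2 - 56*(-5 - 3*(-2))/(-1 - 3*(-2))) = -(-737 + ((-5 + 6)/(-1 + 6))**2 - 56*(-5 + 6)/(-1 + 6)) = -(-737 + (1/5)**2 - 56/5) = -(-737 + ((1/5)*1)**2 - 56/5) = -(-737 + (1/5)**2 - 56*1/5) = -(-737 + 1/25 - 56/5) = -1*(-18704/25) = 18704/25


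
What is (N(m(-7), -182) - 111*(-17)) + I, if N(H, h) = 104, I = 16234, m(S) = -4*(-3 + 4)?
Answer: 18225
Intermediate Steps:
m(S) = -4 (m(S) = -4*1 = -4)
(N(m(-7), -182) - 111*(-17)) + I = (104 - 111*(-17)) + 16234 = (104 + 1887) + 16234 = 1991 + 16234 = 18225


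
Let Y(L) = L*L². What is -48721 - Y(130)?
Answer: -2245721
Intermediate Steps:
Y(L) = L³
-48721 - Y(130) = -48721 - 1*130³ = -48721 - 1*2197000 = -48721 - 2197000 = -2245721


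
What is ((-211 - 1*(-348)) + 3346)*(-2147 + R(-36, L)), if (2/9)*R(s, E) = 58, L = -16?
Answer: -6568938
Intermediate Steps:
R(s, E) = 261 (R(s, E) = (9/2)*58 = 261)
((-211 - 1*(-348)) + 3346)*(-2147 + R(-36, L)) = ((-211 - 1*(-348)) + 3346)*(-2147 + 261) = ((-211 + 348) + 3346)*(-1886) = (137 + 3346)*(-1886) = 3483*(-1886) = -6568938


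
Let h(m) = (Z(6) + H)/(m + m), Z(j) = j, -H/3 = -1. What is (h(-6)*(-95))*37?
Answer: 10545/4 ≈ 2636.3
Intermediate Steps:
H = 3 (H = -3*(-1) = 3)
h(m) = 9/(2*m) (h(m) = (6 + 3)/(m + m) = 9/((2*m)) = 9*(1/(2*m)) = 9/(2*m))
(h(-6)*(-95))*37 = (((9/2)/(-6))*(-95))*37 = (((9/2)*(-⅙))*(-95))*37 = -¾*(-95)*37 = (285/4)*37 = 10545/4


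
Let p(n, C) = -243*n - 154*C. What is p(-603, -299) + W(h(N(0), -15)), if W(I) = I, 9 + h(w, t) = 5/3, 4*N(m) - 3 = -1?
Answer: 577703/3 ≈ 1.9257e+5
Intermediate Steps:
N(m) = ½ (N(m) = ¾ + (¼)*(-1) = ¾ - ¼ = ½)
h(w, t) = -22/3 (h(w, t) = -9 + 5/3 = -22/3)
p(-603, -299) + W(h(N(0), -15)) = (-243*(-603) - 154*(-299)) - 22/3 = (146529 + 46046) - 22/3 = 192575 - 22/3 = 577703/3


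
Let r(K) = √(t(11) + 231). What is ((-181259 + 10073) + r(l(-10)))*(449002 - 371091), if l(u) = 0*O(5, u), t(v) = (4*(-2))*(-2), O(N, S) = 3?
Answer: -13337272446 + 77911*√247 ≈ -1.3336e+10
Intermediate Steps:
t(v) = 16 (t(v) = -8*(-2) = 16)
l(u) = 0 (l(u) = 0*3 = 0)
r(K) = √247 (r(K) = √(16 + 231) = √247)
((-181259 + 10073) + r(l(-10)))*(449002 - 371091) = ((-181259 + 10073) + √247)*(449002 - 371091) = (-171186 + √247)*77911 = -13337272446 + 77911*√247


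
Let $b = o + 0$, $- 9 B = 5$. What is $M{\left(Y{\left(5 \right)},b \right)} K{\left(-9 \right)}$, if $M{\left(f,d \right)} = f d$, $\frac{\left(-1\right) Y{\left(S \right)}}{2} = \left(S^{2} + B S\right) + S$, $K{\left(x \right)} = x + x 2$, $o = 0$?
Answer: $0$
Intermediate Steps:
$B = - \frac{5}{9}$ ($B = \left(- \frac{1}{9}\right) 5 = - \frac{5}{9} \approx -0.55556$)
$b = 0$ ($b = 0 + 0 = 0$)
$K{\left(x \right)} = 3 x$ ($K{\left(x \right)} = x + 2 x = 3 x$)
$Y{\left(S \right)} = - 2 S^{2} - \frac{8 S}{9}$ ($Y{\left(S \right)} = - 2 \left(\left(S^{2} - \frac{5 S}{9}\right) + S\right) = - 2 \left(S^{2} + \frac{4 S}{9}\right) = - 2 S^{2} - \frac{8 S}{9}$)
$M{\left(f,d \right)} = d f$
$M{\left(Y{\left(5 \right)},b \right)} K{\left(-9 \right)} = 0 \left(\left(- \frac{2}{9}\right) 5 \left(4 + 9 \cdot 5\right)\right) 3 \left(-9\right) = 0 \left(\left(- \frac{2}{9}\right) 5 \left(4 + 45\right)\right) \left(-27\right) = 0 \left(\left(- \frac{2}{9}\right) 5 \cdot 49\right) \left(-27\right) = 0 \left(- \frac{490}{9}\right) \left(-27\right) = 0 \left(-27\right) = 0$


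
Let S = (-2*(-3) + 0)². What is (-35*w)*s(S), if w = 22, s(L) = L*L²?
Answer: -35925120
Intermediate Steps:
S = 36 (S = (6 + 0)² = 6² = 36)
s(L) = L³
(-35*w)*s(S) = -35*22*36³ = -770*46656 = -35925120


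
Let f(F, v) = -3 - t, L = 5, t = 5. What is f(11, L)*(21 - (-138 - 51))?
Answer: -1680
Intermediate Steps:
f(F, v) = -8 (f(F, v) = -3 - 1*5 = -3 - 5 = -8)
f(11, L)*(21 - (-138 - 51)) = -8*(21 - (-138 - 51)) = -8*(21 - 1*(-189)) = -8*(21 + 189) = -8*210 = -1680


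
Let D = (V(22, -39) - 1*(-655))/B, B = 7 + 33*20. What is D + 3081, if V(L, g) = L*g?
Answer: 70856/23 ≈ 3080.7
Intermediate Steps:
B = 667 (B = 7 + 660 = 667)
D = -7/23 (D = (22*(-39) - 1*(-655))/667 = (-858 + 655)*(1/667) = -203*1/667 = -7/23 ≈ -0.30435)
D + 3081 = -7/23 + 3081 = 70856/23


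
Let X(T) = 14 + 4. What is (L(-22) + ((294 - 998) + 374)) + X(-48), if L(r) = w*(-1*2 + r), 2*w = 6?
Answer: -384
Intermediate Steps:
w = 3 (w = (½)*6 = 3)
L(r) = -6 + 3*r (L(r) = 3*(-1*2 + r) = 3*(-2 + r) = -6 + 3*r)
X(T) = 18
(L(-22) + ((294 - 998) + 374)) + X(-48) = ((-6 + 3*(-22)) + ((294 - 998) + 374)) + 18 = ((-6 - 66) + (-704 + 374)) + 18 = (-72 - 330) + 18 = -402 + 18 = -384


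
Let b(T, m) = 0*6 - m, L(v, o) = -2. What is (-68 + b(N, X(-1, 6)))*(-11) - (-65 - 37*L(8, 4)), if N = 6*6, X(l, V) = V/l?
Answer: 673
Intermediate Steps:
N = 36
b(T, m) = -m (b(T, m) = 0 - m = -m)
(-68 + b(N, X(-1, 6)))*(-11) - (-65 - 37*L(8, 4)) = (-68 - 6/(-1))*(-11) - (-65 - 37*(-2)) = (-68 - 6*(-1))*(-11) - (-65 + 74) = (-68 - 1*(-6))*(-11) - 1*9 = (-68 + 6)*(-11) - 9 = -62*(-11) - 9 = 682 - 9 = 673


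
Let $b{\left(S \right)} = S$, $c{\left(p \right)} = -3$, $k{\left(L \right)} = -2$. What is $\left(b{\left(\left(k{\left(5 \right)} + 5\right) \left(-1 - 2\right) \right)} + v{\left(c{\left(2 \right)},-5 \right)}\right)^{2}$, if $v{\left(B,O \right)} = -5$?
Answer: $196$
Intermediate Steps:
$\left(b{\left(\left(k{\left(5 \right)} + 5\right) \left(-1 - 2\right) \right)} + v{\left(c{\left(2 \right)},-5 \right)}\right)^{2} = \left(\left(-2 + 5\right) \left(-1 - 2\right) - 5\right)^{2} = \left(3 \left(-3\right) - 5\right)^{2} = \left(-9 - 5\right)^{2} = \left(-14\right)^{2} = 196$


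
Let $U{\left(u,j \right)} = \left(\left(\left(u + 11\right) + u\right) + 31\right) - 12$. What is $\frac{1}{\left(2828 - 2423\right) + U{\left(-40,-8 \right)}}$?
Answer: $\frac{1}{355} \approx 0.0028169$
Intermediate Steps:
$U{\left(u,j \right)} = 30 + 2 u$ ($U{\left(u,j \right)} = \left(\left(\left(11 + u\right) + u\right) + 31\right) - 12 = \left(\left(11 + 2 u\right) + 31\right) - 12 = \left(42 + 2 u\right) - 12 = 30 + 2 u$)
$\frac{1}{\left(2828 - 2423\right) + U{\left(-40,-8 \right)}} = \frac{1}{\left(2828 - 2423\right) + \left(30 + 2 \left(-40\right)\right)} = \frac{1}{405 + \left(30 - 80\right)} = \frac{1}{405 - 50} = \frac{1}{355}$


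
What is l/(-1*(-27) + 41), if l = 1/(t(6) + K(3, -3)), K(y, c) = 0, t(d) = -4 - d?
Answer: -1/680 ≈ -0.0014706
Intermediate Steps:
l = -⅒ (l = 1/((-4 - 1*6) + 0) = 1/((-4 - 6) + 0) = 1/(-10 + 0) = 1/(-10) = -⅒ ≈ -0.10000)
l/(-1*(-27) + 41) = -1/(10*(-1*(-27) + 41)) = -1/(10*(27 + 41)) = -⅒/68 = -⅒*1/68 = -1/680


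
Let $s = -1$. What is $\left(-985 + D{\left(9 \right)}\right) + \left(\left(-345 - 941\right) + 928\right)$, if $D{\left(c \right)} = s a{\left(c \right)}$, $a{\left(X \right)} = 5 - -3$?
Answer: $-1351$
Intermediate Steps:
$a{\left(X \right)} = 8$ ($a{\left(X \right)} = 5 + 3 = 8$)
$D{\left(c \right)} = -8$ ($D{\left(c \right)} = \left(-1\right) 8 = -8$)
$\left(-985 + D{\left(9 \right)}\right) + \left(\left(-345 - 941\right) + 928\right) = \left(-985 - 8\right) + \left(\left(-345 - 941\right) + 928\right) = -993 + \left(-1286 + 928\right) = -993 - 358 = -1351$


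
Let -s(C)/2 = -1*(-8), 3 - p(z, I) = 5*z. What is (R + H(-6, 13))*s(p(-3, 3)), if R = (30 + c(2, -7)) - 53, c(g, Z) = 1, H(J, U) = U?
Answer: 144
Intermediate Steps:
p(z, I) = 3 - 5*z
s(C) = -16 (s(C) = -(-2)*(-8) = -2*8 = -16)
R = -22 (R = (30 + 1) - 53 = 31 - 53 = -22)
(R + H(-6, 13))*s(p(-3, 3)) = (-22 + 13)*(-16) = -9*(-16) = 144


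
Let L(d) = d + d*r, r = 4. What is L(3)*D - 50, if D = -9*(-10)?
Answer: 1300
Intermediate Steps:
D = 90
L(d) = 5*d (L(d) = d + d*4 = d + 4*d = 5*d)
L(3)*D - 50 = (5*3)*90 - 50 = 15*90 - 50 = 1350 - 50 = 1300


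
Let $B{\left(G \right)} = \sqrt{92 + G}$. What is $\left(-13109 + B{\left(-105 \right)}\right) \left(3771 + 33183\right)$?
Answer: $-484429986 + 36954 i \sqrt{13} \approx -4.8443 \cdot 10^{8} + 1.3324 \cdot 10^{5} i$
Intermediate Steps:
$\left(-13109 + B{\left(-105 \right)}\right) \left(3771 + 33183\right) = \left(-13109 + \sqrt{92 - 105}\right) \left(3771 + 33183\right) = \left(-13109 + \sqrt{-13}\right) 36954 = \left(-13109 + i \sqrt{13}\right) 36954 = -484429986 + 36954 i \sqrt{13}$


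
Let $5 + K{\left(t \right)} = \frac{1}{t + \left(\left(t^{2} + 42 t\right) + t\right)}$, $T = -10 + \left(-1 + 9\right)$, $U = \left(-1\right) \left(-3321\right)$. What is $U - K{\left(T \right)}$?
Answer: $\frac{279385}{84} \approx 3326.0$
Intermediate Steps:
$U = 3321$
$T = -2$ ($T = -10 + 8 = -2$)
$K{\left(t \right)} = -5 + \frac{1}{t^{2} + 44 t}$ ($K{\left(t \right)} = -5 + \frac{1}{t + \left(\left(t^{2} + 42 t\right) + t\right)} = -5 + \frac{1}{t + \left(t^{2} + 43 t\right)} = -5 + \frac{1}{t^{2} + 44 t}$)
$U - K{\left(T \right)} = 3321 - \frac{1 - -440 - 5 \left(-2\right)^{2}}{\left(-2\right) \left(44 - 2\right)} = 3321 - - \frac{1 + 440 - 20}{2 \cdot 42} = 3321 - \left(- \frac{1}{2}\right) \frac{1}{42} \left(1 + 440 - 20\right) = 3321 - \left(- \frac{1}{2}\right) \frac{1}{42} \cdot 421 = 3321 - - \frac{421}{84} = 3321 + \frac{421}{84} = \frac{279385}{84}$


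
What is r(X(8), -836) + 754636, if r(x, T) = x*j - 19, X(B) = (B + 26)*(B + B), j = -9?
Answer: 749721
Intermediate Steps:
X(B) = 2*B*(26 + B) (X(B) = (26 + B)*(2*B) = 2*B*(26 + B))
r(x, T) = -19 - 9*x (r(x, T) = x*(-9) - 19 = -9*x - 19 = -19 - 9*x)
r(X(8), -836) + 754636 = (-19 - 18*8*(26 + 8)) + 754636 = (-19 - 18*8*34) + 754636 = (-19 - 9*544) + 754636 = (-19 - 4896) + 754636 = -4915 + 754636 = 749721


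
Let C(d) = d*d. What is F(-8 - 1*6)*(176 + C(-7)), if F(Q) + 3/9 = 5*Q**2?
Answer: 220425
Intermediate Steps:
C(d) = d**2
F(Q) = -1/3 + 5*Q**2
F(-8 - 1*6)*(176 + C(-7)) = (-1/3 + 5*(-8 - 1*6)**2)*(176 + (-7)**2) = (-1/3 + 5*(-8 - 6)**2)*(176 + 49) = (-1/3 + 5*(-14)**2)*225 = (-1/3 + 5*196)*225 = (-1/3 + 980)*225 = (2939/3)*225 = 220425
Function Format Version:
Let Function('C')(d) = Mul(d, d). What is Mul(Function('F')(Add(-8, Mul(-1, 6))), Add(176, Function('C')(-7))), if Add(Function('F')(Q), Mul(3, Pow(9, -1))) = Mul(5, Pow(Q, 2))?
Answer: 220425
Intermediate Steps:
Function('C')(d) = Pow(d, 2)
Function('F')(Q) = Add(Rational(-1, 3), Mul(5, Pow(Q, 2)))
Mul(Function('F')(Add(-8, Mul(-1, 6))), Add(176, Function('C')(-7))) = Mul(Add(Rational(-1, 3), Mul(5, Pow(Add(-8, Mul(-1, 6)), 2))), Add(176, Pow(-7, 2))) = Mul(Add(Rational(-1, 3), Mul(5, Pow(Add(-8, -6), 2))), Add(176, 49)) = Mul(Add(Rational(-1, 3), Mul(5, Pow(-14, 2))), 225) = Mul(Add(Rational(-1, 3), Mul(5, 196)), 225) = Mul(Add(Rational(-1, 3), 980), 225) = Mul(Rational(2939, 3), 225) = 220425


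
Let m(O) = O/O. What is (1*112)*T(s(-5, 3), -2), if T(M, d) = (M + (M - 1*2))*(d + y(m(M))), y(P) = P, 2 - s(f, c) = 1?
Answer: 0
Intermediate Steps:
s(f, c) = 1 (s(f, c) = 2 - 1*1 = 2 - 1 = 1)
m(O) = 1
T(M, d) = (1 + d)*(-2 + 2*M) (T(M, d) = (M + (M - 1*2))*(d + 1) = (M + (M - 2))*(1 + d) = (M + (-2 + M))*(1 + d) = (-2 + 2*M)*(1 + d) = (1 + d)*(-2 + 2*M))
(1*112)*T(s(-5, 3), -2) = (1*112)*(-2 - 2*(-2) + 2*1 + 2*1*(-2)) = 112*(-2 + 4 + 2 - 4) = 112*0 = 0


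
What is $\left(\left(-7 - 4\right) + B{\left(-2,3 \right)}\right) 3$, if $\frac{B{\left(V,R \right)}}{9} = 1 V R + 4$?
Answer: $-87$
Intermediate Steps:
$B{\left(V,R \right)} = 36 + 9 R V$ ($B{\left(V,R \right)} = 9 \left(1 V R + 4\right) = 9 \left(V R + 4\right) = 9 \left(R V + 4\right) = 9 \left(4 + R V\right) = 36 + 9 R V$)
$\left(\left(-7 - 4\right) + B{\left(-2,3 \right)}\right) 3 = \left(\left(-7 - 4\right) + \left(36 + 9 \cdot 3 \left(-2\right)\right)\right) 3 = \left(-11 + \left(36 - 54\right)\right) 3 = \left(-11 - 18\right) 3 = \left(-29\right) 3 = -87$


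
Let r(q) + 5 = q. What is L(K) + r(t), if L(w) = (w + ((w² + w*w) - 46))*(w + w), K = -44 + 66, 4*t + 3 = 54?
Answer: 166175/4 ≈ 41544.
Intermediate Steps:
t = 51/4 (t = -¾ + (¼)*54 = -¾ + 27/2 = 51/4 ≈ 12.750)
r(q) = -5 + q
K = 22
L(w) = 2*w*(-46 + w + 2*w²) (L(w) = (w + ((w² + w²) - 46))*(2*w) = (w + (2*w² - 46))*(2*w) = (w + (-46 + 2*w²))*(2*w) = (-46 + w + 2*w²)*(2*w) = 2*w*(-46 + w + 2*w²))
L(K) + r(t) = 2*22*(-46 + 22 + 2*22²) + (-5 + 51/4) = 2*22*(-46 + 22 + 2*484) + 31/4 = 2*22*(-46 + 22 + 968) + 31/4 = 2*22*944 + 31/4 = 41536 + 31/4 = 166175/4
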